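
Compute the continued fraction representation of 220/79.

[2; 1, 3, 1, 1, 1, 5]

Run the Euclidean algorithm on 220 and 79; the successive quotients are the partial quotients a_0, a_1, ... (each step inverts the fractional part left over by the previous one):
  220 = 2*79 + 62, so a_0 = 2.
  79 = 1*62 + 17, so a_1 = 1.
  62 = 3*17 + 11, so a_2 = 3.
  17 = 1*11 + 6, so a_3 = 1.
  11 = 1*6 + 5, so a_4 = 1.
  6 = 1*5 + 1, so a_5 = 1.
  5 = 5*1 + 0, so a_6 = 5.
The remainder reaches 0 after 7 divisions, so the expansion has 7 partial quotients, read off in order.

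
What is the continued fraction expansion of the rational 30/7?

[4; 3, 2]

Run the Euclidean algorithm on 30 and 7; the successive quotients are the partial quotients a_0, a_1, ... (each step inverts the fractional part left over by the previous one):
  30 = 4*7 + 2, so a_0 = 4.
  7 = 3*2 + 1, so a_1 = 3.
  2 = 2*1 + 0, so a_2 = 2.
The remainder reaches 0 after 3 divisions, so the expansion has 3 partial quotients, read off in order.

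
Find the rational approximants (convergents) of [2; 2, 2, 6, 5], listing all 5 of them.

2/1, 5/2, 12/5, 77/32, 397/165

Using the convergent recurrence p_i = a_i*p_{i-1} + p_{i-2}, q_i = a_i*q_{i-1} + q_{i-2} with p_{-2}=0, p_{-1}=1, q_{-2}=1, q_{-1}=0:
  i=0: a_0=2, p_0 = 2*1 + 0 = 2, q_0 = 2*0 + 1 = 1.
  i=1: a_1=2, p_1 = 2*2 + 1 = 5, q_1 = 2*1 + 0 = 2.
  i=2: a_2=2, p_2 = 2*5 + 2 = 12, q_2 = 2*2 + 1 = 5.
  i=3: a_3=6, p_3 = 6*12 + 5 = 77, q_3 = 6*5 + 2 = 32.
  i=4: a_4=5, p_4 = 5*77 + 12 = 397, q_4 = 5*32 + 5 = 165.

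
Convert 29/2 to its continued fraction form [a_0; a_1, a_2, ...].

Run the Euclidean algorithm on 29 and 2; the successive quotients are the partial quotients a_0, a_1, ... (each step inverts the fractional part left over by the previous one):
  29 = 14*2 + 1, so a_0 = 14.
  2 = 2*1 + 0, so a_1 = 2.
The remainder reaches 0 after 2 divisions, so the expansion has 2 partial quotients, read off in order.

[14; 2]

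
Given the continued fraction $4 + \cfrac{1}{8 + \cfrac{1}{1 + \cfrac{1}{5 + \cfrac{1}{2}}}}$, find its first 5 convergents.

Using the convergent recurrence p_i = a_i*p_{i-1} + p_{i-2}, q_i = a_i*q_{i-1} + q_{i-2} with p_{-2}=0, p_{-1}=1, q_{-2}=1, q_{-1}=0:
  i=0: a_0=4, p_0 = 4*1 + 0 = 4, q_0 = 4*0 + 1 = 1.
  i=1: a_1=8, p_1 = 8*4 + 1 = 33, q_1 = 8*1 + 0 = 8.
  i=2: a_2=1, p_2 = 1*33 + 4 = 37, q_2 = 1*8 + 1 = 9.
  i=3: a_3=5, p_3 = 5*37 + 33 = 218, q_3 = 5*9 + 8 = 53.
  i=4: a_4=2, p_4 = 2*218 + 37 = 473, q_4 = 2*53 + 9 = 115.

4/1, 33/8, 37/9, 218/53, 473/115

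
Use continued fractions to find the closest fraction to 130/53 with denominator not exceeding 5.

Expand x = 130/53 as a continued fraction with the Euclidean algorithm:
  130 = 2*53 + 24, so a_0 = 2.
  53 = 2*24 + 5, so a_1 = 2.
  24 = 4*5 + 4, so a_2 = 4.
  5 = 1*4 + 1, so a_3 = 1.
  4 = 4*1 + 0, so a_4 = 4.
so x = [2; 2, 4, 1, 4].
Convergents (p_i = a_i*p_{i-1} + p_{i-2}, q_i = a_i*q_{i-1} + q_{i-2} with p_{-2}=0, p_{-1}=1, q_{-2}=1, q_{-1}=0), until the denominator exceeds 5:
  i=0: a_0=2, p_0 = 2*1 + 0 = 2, q_0 = 2*0 + 1 = 1.
  i=1: a_1=2, p_1 = 2*2 + 1 = 5, q_1 = 2*1 + 0 = 2.
  i=2: a_2=4, p_2 = 4*5 + 2 = 22, q_2 = 4*2 + 1 = 9.
q_2 = 9 > 5, so the last convergent with denominator <= 5 is p_1/q_1 = 5/2.
The closest fraction with denominator <= 5 is either p_1/q_1 or the intermediate fraction (k*p_1 + p_0)/(k*q_1 + q_0) with the largest k >= 1 whose denominator stays <= 5; these approach x as k grows, and every other convergent or intermediate fraction in range is farther away.
Largest k: floor((5 - q_0)/q_1) = floor((5 - 1)/2) = 2.
That gives (2*5 + 2)/(2*2 + 1) = 12/5.
Compare the errors: |x - 5/2| = |130*2 - 5*53|/(53*2) = 5/106, and |x - 12/5| = |130*5 - 12*53|/(53*5) = 14/265.
Cross-multiplying, 5*265 = 1325 < 1484 = 14*106, so 5/106 is smaller: the convergent 5/2 is closer to x than 12/5.

5/2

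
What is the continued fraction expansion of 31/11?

[2; 1, 4, 2]

Run the Euclidean algorithm on 31 and 11; the successive quotients are the partial quotients a_0, a_1, ... (each step inverts the fractional part left over by the previous one):
  31 = 2*11 + 9, so a_0 = 2.
  11 = 1*9 + 2, so a_1 = 1.
  9 = 4*2 + 1, so a_2 = 4.
  2 = 2*1 + 0, so a_3 = 2.
The remainder reaches 0 after 4 divisions, so the expansion has 4 partial quotients, read off in order.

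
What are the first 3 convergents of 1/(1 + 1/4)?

0/1, 1/1, 4/5

Using the convergent recurrence p_i = a_i*p_{i-1} + p_{i-2}, q_i = a_i*q_{i-1} + q_{i-2} with p_{-2}=0, p_{-1}=1, q_{-2}=1, q_{-1}=0:
  i=0: a_0=0, p_0 = 0*1 + 0 = 0, q_0 = 0*0 + 1 = 1.
  i=1: a_1=1, p_1 = 1*0 + 1 = 1, q_1 = 1*1 + 0 = 1.
  i=2: a_2=4, p_2 = 4*1 + 0 = 4, q_2 = 4*1 + 1 = 5.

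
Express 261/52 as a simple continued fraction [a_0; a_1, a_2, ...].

[5; 52]

Run the Euclidean algorithm on 261 and 52; the successive quotients are the partial quotients a_0, a_1, ... (each step inverts the fractional part left over by the previous one):
  261 = 5*52 + 1, so a_0 = 5.
  52 = 52*1 + 0, so a_1 = 52.
The remainder reaches 0 after 2 divisions, so the expansion has 2 partial quotients, read off in order.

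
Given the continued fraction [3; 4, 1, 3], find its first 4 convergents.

Using the convergent recurrence p_i = a_i*p_{i-1} + p_{i-2}, q_i = a_i*q_{i-1} + q_{i-2} with p_{-2}=0, p_{-1}=1, q_{-2}=1, q_{-1}=0:
  i=0: a_0=3, p_0 = 3*1 + 0 = 3, q_0 = 3*0 + 1 = 1.
  i=1: a_1=4, p_1 = 4*3 + 1 = 13, q_1 = 4*1 + 0 = 4.
  i=2: a_2=1, p_2 = 1*13 + 3 = 16, q_2 = 1*4 + 1 = 5.
  i=3: a_3=3, p_3 = 3*16 + 13 = 61, q_3 = 3*5 + 4 = 19.

3/1, 13/4, 16/5, 61/19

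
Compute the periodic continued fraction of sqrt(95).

[9; (1, 2, 1, 18)]

Write x_i = (sqrt(95) + m_i)/d_i with (m_0, d_0) = (0, 1). a_0 = floor(sqrt(95)) = 9, since 9^2 = 81 <= 95 < 100 = 10^2.
Iterate m_{i+1} = d_i*a_i - m_i, d_{i+1} = (95 - m_{i+1}^2)/d_i, a_{i+1} = floor((a_0 + m_{i+1})/d_{i+1}):
  m_1 = 1*9 - 0 = 9, d_1 = (95 - 9^2)/1 = 14/1 = 14, a_1 = floor((9 + 9)/14) = 1.
  m_2 = 14*1 - 9 = 5, d_2 = (95 - 5^2)/14 = 70/14 = 5, a_2 = floor((9 + 5)/5) = 2.
  m_3 = 5*2 - 5 = 5, d_3 = (95 - 5^2)/5 = 70/5 = 14, a_3 = floor((9 + 5)/14) = 1.
  m_4 = 14*1 - 5 = 9, d_4 = (95 - 9^2)/14 = 14/14 = 1, a_4 = floor((9 + 9)/1) = 18.
  m_5 = 1*18 - 9 = 9, d_5 = (95 - 9^2)/1 = 14/1 = 14: (m_5, d_5) = (m_1, d_1) = (9, 14), so from here the quotients repeat a_1, ..., a_4; the period length is 4.
Hence the expansion of sqrt(95) is a_0 = 9 followed by the repeating block 1, 2, 1, 18 (period 4).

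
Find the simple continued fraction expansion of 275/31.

Run the Euclidean algorithm on 275 and 31; the successive quotients are the partial quotients a_0, a_1, ... (each step inverts the fractional part left over by the previous one):
  275 = 8*31 + 27, so a_0 = 8.
  31 = 1*27 + 4, so a_1 = 1.
  27 = 6*4 + 3, so a_2 = 6.
  4 = 1*3 + 1, so a_3 = 1.
  3 = 3*1 + 0, so a_4 = 3.
The remainder reaches 0 after 5 divisions, so the expansion has 5 partial quotients, read off in order.

[8; 1, 6, 1, 3]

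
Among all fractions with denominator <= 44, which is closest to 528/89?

Expand x = 528/89 as a continued fraction with the Euclidean algorithm:
  528 = 5*89 + 83, so a_0 = 5.
  89 = 1*83 + 6, so a_1 = 1.
  83 = 13*6 + 5, so a_2 = 13.
  6 = 1*5 + 1, so a_3 = 1.
  5 = 5*1 + 0, so a_4 = 5.
so x = [5; 1, 13, 1, 5].
Convergents (p_i = a_i*p_{i-1} + p_{i-2}, q_i = a_i*q_{i-1} + q_{i-2} with p_{-2}=0, p_{-1}=1, q_{-2}=1, q_{-1}=0), until the denominator exceeds 44:
  i=0: a_0=5, p_0 = 5*1 + 0 = 5, q_0 = 5*0 + 1 = 1.
  i=1: a_1=1, p_1 = 1*5 + 1 = 6, q_1 = 1*1 + 0 = 1.
  i=2: a_2=13, p_2 = 13*6 + 5 = 83, q_2 = 13*1 + 1 = 14.
  i=3: a_3=1, p_3 = 1*83 + 6 = 89, q_3 = 1*14 + 1 = 15.
  i=4: a_4=5, p_4 = 5*89 + 83 = 528, q_4 = 5*15 + 14 = 89.
q_4 = 89 > 44, so the last convergent with denominator <= 44 is p_3/q_3 = 89/15.
The closest fraction with denominator <= 44 is either p_3/q_3 or the intermediate fraction (k*p_3 + p_2)/(k*q_3 + q_2) with the largest k >= 1 whose denominator stays <= 44; these approach x as k grows, and every other convergent or intermediate fraction in range is farther away.
Largest k: floor((44 - q_2)/q_3) = floor((44 - 14)/15) = 2.
That gives (2*89 + 83)/(2*15 + 14) = 261/44.
Compare the errors: |x - 89/15| = |528*15 - 89*89|/(89*15) = 1/1335, and |x - 261/44| = |528*44 - 261*89|/(89*44) = 3/3916.
Cross-multiplying, 1*3916 = 3916 < 4005 = 3*1335, so 1/1335 is smaller: the convergent 89/15 is closer to x than 261/44.

89/15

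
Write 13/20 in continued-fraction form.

[0; 1, 1, 1, 6]

Run the Euclidean algorithm on 13 and 20; the successive quotients are the partial quotients a_0, a_1, ... (each step inverts the fractional part left over by the previous one):
  13 = 0*20 + 13, so a_0 = 0.
  20 = 1*13 + 7, so a_1 = 1.
  13 = 1*7 + 6, so a_2 = 1.
  7 = 1*6 + 1, so a_3 = 1.
  6 = 6*1 + 0, so a_4 = 6.
The remainder reaches 0 after 5 divisions, so the expansion has 5 partial quotients, read off in order.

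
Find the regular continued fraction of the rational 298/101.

Run the Euclidean algorithm on 298 and 101; the successive quotients are the partial quotients a_0, a_1, ... (each step inverts the fractional part left over by the previous one):
  298 = 2*101 + 96, so a_0 = 2.
  101 = 1*96 + 5, so a_1 = 1.
  96 = 19*5 + 1, so a_2 = 19.
  5 = 5*1 + 0, so a_3 = 5.
The remainder reaches 0 after 4 divisions, so the expansion has 4 partial quotients, read off in order.

[2; 1, 19, 5]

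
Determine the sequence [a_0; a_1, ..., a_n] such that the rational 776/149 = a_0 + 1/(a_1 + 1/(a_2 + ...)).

Run the Euclidean algorithm on 776 and 149; the successive quotients are the partial quotients a_0, a_1, ... (each step inverts the fractional part left over by the previous one):
  776 = 5*149 + 31, so a_0 = 5.
  149 = 4*31 + 25, so a_1 = 4.
  31 = 1*25 + 6, so a_2 = 1.
  25 = 4*6 + 1, so a_3 = 4.
  6 = 6*1 + 0, so a_4 = 6.
The remainder reaches 0 after 5 divisions, so the expansion has 5 partial quotients, read off in order.

[5; 4, 1, 4, 6]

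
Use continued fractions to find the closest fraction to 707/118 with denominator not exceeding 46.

6/1

Expand x = 707/118 as a continued fraction with the Euclidean algorithm:
  707 = 5*118 + 117, so a_0 = 5.
  118 = 1*117 + 1, so a_1 = 1.
  117 = 117*1 + 0, so a_2 = 117.
so x = [5; 1, 117].
Convergents (p_i = a_i*p_{i-1} + p_{i-2}, q_i = a_i*q_{i-1} + q_{i-2} with p_{-2}=0, p_{-1}=1, q_{-2}=1, q_{-1}=0), until the denominator exceeds 46:
  i=0: a_0=5, p_0 = 5*1 + 0 = 5, q_0 = 5*0 + 1 = 1.
  i=1: a_1=1, p_1 = 1*5 + 1 = 6, q_1 = 1*1 + 0 = 1.
  i=2: a_2=117, p_2 = 117*6 + 5 = 707, q_2 = 117*1 + 1 = 118.
q_2 = 118 > 46, so the last convergent with denominator <= 46 is p_1/q_1 = 6/1.
The closest fraction with denominator <= 46 is either p_1/q_1 or the intermediate fraction (k*p_1 + p_0)/(k*q_1 + q_0) with the largest k >= 1 whose denominator stays <= 46; these approach x as k grows, and every other convergent or intermediate fraction in range is farther away.
Largest k: floor((46 - q_0)/q_1) = floor((46 - 1)/1) = 45.
That gives (45*6 + 5)/(45*1 + 1) = 275/46.
Compare the errors: |x - 6/1| = |707*1 - 6*118|/(118*1) = 1/118, and |x - 275/46| = |707*46 - 275*118|/(118*46) = 72/5428.
Cross-multiplying, 1*5428 = 5428 < 8496 = 72*118, so 1/118 is smaller: the convergent 6/1 is closer to x than 275/46.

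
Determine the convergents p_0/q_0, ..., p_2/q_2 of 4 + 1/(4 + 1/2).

Using the convergent recurrence p_i = a_i*p_{i-1} + p_{i-2}, q_i = a_i*q_{i-1} + q_{i-2} with p_{-2}=0, p_{-1}=1, q_{-2}=1, q_{-1}=0:
  i=0: a_0=4, p_0 = 4*1 + 0 = 4, q_0 = 4*0 + 1 = 1.
  i=1: a_1=4, p_1 = 4*4 + 1 = 17, q_1 = 4*1 + 0 = 4.
  i=2: a_2=2, p_2 = 2*17 + 4 = 38, q_2 = 2*4 + 1 = 9.

4/1, 17/4, 38/9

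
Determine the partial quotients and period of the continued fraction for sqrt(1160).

[34; (17, 68)]

Write x_i = (sqrt(1160) + m_i)/d_i with (m_0, d_0) = (0, 1). a_0 = floor(sqrt(1160)) = 34, since 34^2 = 1156 <= 1160 < 1225 = 35^2.
Iterate m_{i+1} = d_i*a_i - m_i, d_{i+1} = (1160 - m_{i+1}^2)/d_i, a_{i+1} = floor((a_0 + m_{i+1})/d_{i+1}):
  m_1 = 1*34 - 0 = 34, d_1 = (1160 - 34^2)/1 = 4/1 = 4, a_1 = floor((34 + 34)/4) = 17.
  m_2 = 4*17 - 34 = 34, d_2 = (1160 - 34^2)/4 = 4/4 = 1, a_2 = floor((34 + 34)/1) = 68.
  m_3 = 1*68 - 34 = 34, d_3 = (1160 - 34^2)/1 = 4/1 = 4: (m_3, d_3) = (m_1, d_1) = (34, 4), so from here the quotients repeat a_1, a_2; the period length is 2.
Hence the expansion of sqrt(1160) is a_0 = 34 followed by the repeating block 17, 68 (period 2).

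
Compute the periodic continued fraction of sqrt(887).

Write x_i = (sqrt(887) + m_i)/d_i with (m_0, d_0) = (0, 1). a_0 = floor(sqrt(887)) = 29, since 29^2 = 841 <= 887 < 900 = 30^2.
Iterate m_{i+1} = d_i*a_i - m_i, d_{i+1} = (887 - m_{i+1}^2)/d_i, a_{i+1} = floor((a_0 + m_{i+1})/d_{i+1}):
  m_1 = 1*29 - 0 = 29, d_1 = (887 - 29^2)/1 = 46/1 = 46, a_1 = floor((29 + 29)/46) = 1.
  m_2 = 46*1 - 29 = 17, d_2 = (887 - 17^2)/46 = 598/46 = 13, a_2 = floor((29 + 17)/13) = 3.
  m_3 = 13*3 - 17 = 22, d_3 = (887 - 22^2)/13 = 403/13 = 31, a_3 = floor((29 + 22)/31) = 1.
  m_4 = 31*1 - 22 = 9, d_4 = (887 - 9^2)/31 = 806/31 = 26, a_4 = floor((29 + 9)/26) = 1.
  m_5 = 26*1 - 9 = 17, d_5 = (887 - 17^2)/26 = 598/26 = 23, a_5 = floor((29 + 17)/23) = 2.
  m_6 = 23*2 - 17 = 29, d_6 = (887 - 29^2)/23 = 46/23 = 2, a_6 = floor((29 + 29)/2) = 29.
  m_7 = 2*29 - 29 = 29, d_7 = (887 - 29^2)/2 = 46/2 = 23, a_7 = floor((29 + 29)/23) = 2.
  m_8 = 23*2 - 29 = 17, d_8 = (887 - 17^2)/23 = 598/23 = 26, a_8 = floor((29 + 17)/26) = 1.
  m_9 = 26*1 - 17 = 9, d_9 = (887 - 9^2)/26 = 806/26 = 31, a_9 = floor((29 + 9)/31) = 1.
  m_10 = 31*1 - 9 = 22, d_10 = (887 - 22^2)/31 = 403/31 = 13, a_10 = floor((29 + 22)/13) = 3.
  m_11 = 13*3 - 22 = 17, d_11 = (887 - 17^2)/13 = 598/13 = 46, a_11 = floor((29 + 17)/46) = 1.
  m_12 = 46*1 - 17 = 29, d_12 = (887 - 29^2)/46 = 46/46 = 1, a_12 = floor((29 + 29)/1) = 58.
  m_13 = 1*58 - 29 = 29, d_13 = (887 - 29^2)/1 = 46/1 = 46: (m_13, d_13) = (m_1, d_1) = (29, 46), so from here the quotients repeat a_1, ..., a_12; the period length is 12.
Hence the expansion of sqrt(887) is a_0 = 29 followed by the repeating block 1, 3, 1, 1, 2, 29, 2, 1, 1, 3, 1, 58 (period 12).

[29; (1, 3, 1, 1, 2, 29, 2, 1, 1, 3, 1, 58)]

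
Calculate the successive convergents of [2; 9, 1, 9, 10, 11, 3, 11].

2/1, 19/9, 21/10, 208/99, 2101/1000, 23319/11099, 72058/34297, 815957/388366

Using the convergent recurrence p_i = a_i*p_{i-1} + p_{i-2}, q_i = a_i*q_{i-1} + q_{i-2} with p_{-2}=0, p_{-1}=1, q_{-2}=1, q_{-1}=0:
  i=0: a_0=2, p_0 = 2*1 + 0 = 2, q_0 = 2*0 + 1 = 1.
  i=1: a_1=9, p_1 = 9*2 + 1 = 19, q_1 = 9*1 + 0 = 9.
  i=2: a_2=1, p_2 = 1*19 + 2 = 21, q_2 = 1*9 + 1 = 10.
  i=3: a_3=9, p_3 = 9*21 + 19 = 208, q_3 = 9*10 + 9 = 99.
  i=4: a_4=10, p_4 = 10*208 + 21 = 2101, q_4 = 10*99 + 10 = 1000.
  i=5: a_5=11, p_5 = 11*2101 + 208 = 23319, q_5 = 11*1000 + 99 = 11099.
  i=6: a_6=3, p_6 = 3*23319 + 2101 = 72058, q_6 = 3*11099 + 1000 = 34297.
  i=7: a_7=11, p_7 = 11*72058 + 23319 = 815957, q_7 = 11*34297 + 11099 = 388366.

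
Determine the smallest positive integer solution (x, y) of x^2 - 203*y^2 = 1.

First expand sqrt(203) as a continued fraction. With x_i = (sqrt(203) + m_i)/d_i and (m_0, d_0) = (0, 1): a_0 = floor(sqrt(203)) = 14, since 14^2 = 196 <= 203 < 225 = 15^2.
Iterate m_{i+1} = d_i*a_i - m_i, d_{i+1} = (203 - m_{i+1}^2)/d_i, a_{i+1} = floor((a_0 + m_{i+1})/d_{i+1}):
  m_1 = 1*14 - 0 = 14, d_1 = (203 - 14^2)/1 = 7/1 = 7, a_1 = floor((14 + 14)/7) = 4.
  m_2 = 7*4 - 14 = 14, d_2 = (203 - 14^2)/7 = 7/7 = 1, a_2 = floor((14 + 14)/1) = 28.
  m_3 = 1*28 - 14 = 14, d_3 = (203 - 14^2)/1 = 7/1 = 7: (m_3, d_3) = (m_1, d_1) = (14, 7), so from here the quotients repeat a_1, a_2; the period length is 2.
So sqrt(203) = [14; (4, 28)] with period length k = 2.
k is even, so the fundamental solution of x^2 - 203y^2 = 1 is (p_{k-1}, q_{k-1}) = (p_1, q_1); compute convergents through index 1.
Convergents (p_i = a_i*p_{i-1} + p_{i-2}, q_i = a_i*q_{i-1} + q_{i-2} with p_{-2}=0, p_{-1}=1, q_{-2}=1, q_{-1}=0):
  i=0: a_0=14, p_0 = 14*1 + 0 = 14, q_0 = 14*0 + 1 = 1.
  i=1: a_1=4, p_1 = 4*14 + 1 = 57, q_1 = 4*1 + 0 = 4.
Check: 57^2 - 203*4^2 = 3249 - 3248 = 1, so (x, y) = (57, 4) solves the equation, and by the theorem it is the least positive solution.

(x, y) = (57, 4)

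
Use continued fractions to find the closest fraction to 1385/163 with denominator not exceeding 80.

Expand x = 1385/163 as a continued fraction with the Euclidean algorithm:
  1385 = 8*163 + 81, so a_0 = 8.
  163 = 2*81 + 1, so a_1 = 2.
  81 = 81*1 + 0, so a_2 = 81.
so x = [8; 2, 81].
Convergents (p_i = a_i*p_{i-1} + p_{i-2}, q_i = a_i*q_{i-1} + q_{i-2} with p_{-2}=0, p_{-1}=1, q_{-2}=1, q_{-1}=0), until the denominator exceeds 80:
  i=0: a_0=8, p_0 = 8*1 + 0 = 8, q_0 = 8*0 + 1 = 1.
  i=1: a_1=2, p_1 = 2*8 + 1 = 17, q_1 = 2*1 + 0 = 2.
  i=2: a_2=81, p_2 = 81*17 + 8 = 1385, q_2 = 81*2 + 1 = 163.
q_2 = 163 > 80, so the last convergent with denominator <= 80 is p_1/q_1 = 17/2.
The closest fraction with denominator <= 80 is either p_1/q_1 or the intermediate fraction (k*p_1 + p_0)/(k*q_1 + q_0) with the largest k >= 1 whose denominator stays <= 80; these approach x as k grows, and every other convergent or intermediate fraction in range is farther away.
Largest k: floor((80 - q_0)/q_1) = floor((80 - 1)/2) = 39.
That gives (39*17 + 8)/(39*2 + 1) = 671/79.
Compare the errors: |x - 17/2| = |1385*2 - 17*163|/(163*2) = 1/326, and |x - 671/79| = |1385*79 - 671*163|/(163*79) = 42/12877.
Cross-multiplying, 1*12877 = 12877 < 13692 = 42*326, so 1/326 is smaller: the convergent 17/2 is closer to x than 671/79.

17/2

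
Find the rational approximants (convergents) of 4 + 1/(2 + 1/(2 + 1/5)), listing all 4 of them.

Using the convergent recurrence p_i = a_i*p_{i-1} + p_{i-2}, q_i = a_i*q_{i-1} + q_{i-2} with p_{-2}=0, p_{-1}=1, q_{-2}=1, q_{-1}=0:
  i=0: a_0=4, p_0 = 4*1 + 0 = 4, q_0 = 4*0 + 1 = 1.
  i=1: a_1=2, p_1 = 2*4 + 1 = 9, q_1 = 2*1 + 0 = 2.
  i=2: a_2=2, p_2 = 2*9 + 4 = 22, q_2 = 2*2 + 1 = 5.
  i=3: a_3=5, p_3 = 5*22 + 9 = 119, q_3 = 5*5 + 2 = 27.

4/1, 9/2, 22/5, 119/27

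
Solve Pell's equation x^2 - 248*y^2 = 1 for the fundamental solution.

(x, y) = (63, 4)

First expand sqrt(248) as a continued fraction. With x_i = (sqrt(248) + m_i)/d_i and (m_0, d_0) = (0, 1): a_0 = floor(sqrt(248)) = 15, since 15^2 = 225 <= 248 < 256 = 16^2.
Iterate m_{i+1} = d_i*a_i - m_i, d_{i+1} = (248 - m_{i+1}^2)/d_i, a_{i+1} = floor((a_0 + m_{i+1})/d_{i+1}):
  m_1 = 1*15 - 0 = 15, d_1 = (248 - 15^2)/1 = 23/1 = 23, a_1 = floor((15 + 15)/23) = 1.
  m_2 = 23*1 - 15 = 8, d_2 = (248 - 8^2)/23 = 184/23 = 8, a_2 = floor((15 + 8)/8) = 2.
  m_3 = 8*2 - 8 = 8, d_3 = (248 - 8^2)/8 = 184/8 = 23, a_3 = floor((15 + 8)/23) = 1.
  m_4 = 23*1 - 8 = 15, d_4 = (248 - 15^2)/23 = 23/23 = 1, a_4 = floor((15 + 15)/1) = 30.
  m_5 = 1*30 - 15 = 15, d_5 = (248 - 15^2)/1 = 23/1 = 23: (m_5, d_5) = (m_1, d_1) = (15, 23), so from here the quotients repeat a_1, ..., a_4; the period length is 4.
So sqrt(248) = [15; (1, 2, 1, 30)] with period length k = 4.
k is even, so the fundamental solution of x^2 - 248y^2 = 1 is (p_{k-1}, q_{k-1}) = (p_3, q_3); compute convergents through index 3.
Convergents (p_i = a_i*p_{i-1} + p_{i-2}, q_i = a_i*q_{i-1} + q_{i-2} with p_{-2}=0, p_{-1}=1, q_{-2}=1, q_{-1}=0):
  i=0: a_0=15, p_0 = 15*1 + 0 = 15, q_0 = 15*0 + 1 = 1.
  i=1: a_1=1, p_1 = 1*15 + 1 = 16, q_1 = 1*1 + 0 = 1.
  i=2: a_2=2, p_2 = 2*16 + 15 = 47, q_2 = 2*1 + 1 = 3.
  i=3: a_3=1, p_3 = 1*47 + 16 = 63, q_3 = 1*3 + 1 = 4.
Check: 63^2 - 248*4^2 = 3969 - 3968 = 1, so (x, y) = (63, 4) solves the equation, and by the theorem it is the least positive solution.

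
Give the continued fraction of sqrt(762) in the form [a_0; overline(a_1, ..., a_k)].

Write x_i = (sqrt(762) + m_i)/d_i with (m_0, d_0) = (0, 1). a_0 = floor(sqrt(762)) = 27, since 27^2 = 729 <= 762 < 784 = 28^2.
Iterate m_{i+1} = d_i*a_i - m_i, d_{i+1} = (762 - m_{i+1}^2)/d_i, a_{i+1} = floor((a_0 + m_{i+1})/d_{i+1}):
  m_1 = 1*27 - 0 = 27, d_1 = (762 - 27^2)/1 = 33/1 = 33, a_1 = floor((27 + 27)/33) = 1.
  m_2 = 33*1 - 27 = 6, d_2 = (762 - 6^2)/33 = 726/33 = 22, a_2 = floor((27 + 6)/22) = 1.
  m_3 = 22*1 - 6 = 16, d_3 = (762 - 16^2)/22 = 506/22 = 23, a_3 = floor((27 + 16)/23) = 1.
  m_4 = 23*1 - 16 = 7, d_4 = (762 - 7^2)/23 = 713/23 = 31, a_4 = floor((27 + 7)/31) = 1.
  m_5 = 31*1 - 7 = 24, d_5 = (762 - 24^2)/31 = 186/31 = 6, a_5 = floor((27 + 24)/6) = 8.
  m_6 = 6*8 - 24 = 24, d_6 = (762 - 24^2)/6 = 186/6 = 31, a_6 = floor((27 + 24)/31) = 1.
  m_7 = 31*1 - 24 = 7, d_7 = (762 - 7^2)/31 = 713/31 = 23, a_7 = floor((27 + 7)/23) = 1.
  m_8 = 23*1 - 7 = 16, d_8 = (762 - 16^2)/23 = 506/23 = 22, a_8 = floor((27 + 16)/22) = 1.
  m_9 = 22*1 - 16 = 6, d_9 = (762 - 6^2)/22 = 726/22 = 33, a_9 = floor((27 + 6)/33) = 1.
  m_10 = 33*1 - 6 = 27, d_10 = (762 - 27^2)/33 = 33/33 = 1, a_10 = floor((27 + 27)/1) = 54.
  m_11 = 1*54 - 27 = 27, d_11 = (762 - 27^2)/1 = 33/1 = 33: (m_11, d_11) = (m_1, d_1) = (27, 33), so from here the quotients repeat a_1, ..., a_10; the period length is 10.
Hence the expansion of sqrt(762) is a_0 = 27 followed by the repeating block 1, 1, 1, 1, 8, 1, 1, 1, 1, 54 (period 10).

[27; overline(1, 1, 1, 1, 8, 1, 1, 1, 1, 54)]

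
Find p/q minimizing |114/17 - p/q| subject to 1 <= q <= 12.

67/10

Expand x = 114/17 as a continued fraction with the Euclidean algorithm:
  114 = 6*17 + 12, so a_0 = 6.
  17 = 1*12 + 5, so a_1 = 1.
  12 = 2*5 + 2, so a_2 = 2.
  5 = 2*2 + 1, so a_3 = 2.
  2 = 2*1 + 0, so a_4 = 2.
so x = [6; 1, 2, 2, 2].
Convergents (p_i = a_i*p_{i-1} + p_{i-2}, q_i = a_i*q_{i-1} + q_{i-2} with p_{-2}=0, p_{-1}=1, q_{-2}=1, q_{-1}=0), until the denominator exceeds 12:
  i=0: a_0=6, p_0 = 6*1 + 0 = 6, q_0 = 6*0 + 1 = 1.
  i=1: a_1=1, p_1 = 1*6 + 1 = 7, q_1 = 1*1 + 0 = 1.
  i=2: a_2=2, p_2 = 2*7 + 6 = 20, q_2 = 2*1 + 1 = 3.
  i=3: a_3=2, p_3 = 2*20 + 7 = 47, q_3 = 2*3 + 1 = 7.
  i=4: a_4=2, p_4 = 2*47 + 20 = 114, q_4 = 2*7 + 3 = 17.
q_4 = 17 > 12, so the last convergent with denominator <= 12 is p_3/q_3 = 47/7.
The closest fraction with denominator <= 12 is either p_3/q_3 or the intermediate fraction (k*p_3 + p_2)/(k*q_3 + q_2) with the largest k >= 1 whose denominator stays <= 12; these approach x as k grows, and every other convergent or intermediate fraction in range is farther away.
Largest k: floor((12 - q_2)/q_3) = floor((12 - 3)/7) = 1.
That gives (1*47 + 20)/(1*7 + 3) = 67/10.
Compare the errors: |x - 47/7| = |114*7 - 47*17|/(17*7) = 1/119, and |x - 67/10| = |114*10 - 67*17|/(17*10) = 1/170.
Cross-multiplying, 1*119 = 119 < 170 = 1*170, so 1/170 is smaller: the intermediate fraction 67/10 is closer to x than 47/7.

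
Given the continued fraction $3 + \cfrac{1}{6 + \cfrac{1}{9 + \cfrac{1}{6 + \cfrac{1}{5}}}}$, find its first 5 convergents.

3/1, 19/6, 174/55, 1063/336, 5489/1735

Using the convergent recurrence p_i = a_i*p_{i-1} + p_{i-2}, q_i = a_i*q_{i-1} + q_{i-2} with p_{-2}=0, p_{-1}=1, q_{-2}=1, q_{-1}=0:
  i=0: a_0=3, p_0 = 3*1 + 0 = 3, q_0 = 3*0 + 1 = 1.
  i=1: a_1=6, p_1 = 6*3 + 1 = 19, q_1 = 6*1 + 0 = 6.
  i=2: a_2=9, p_2 = 9*19 + 3 = 174, q_2 = 9*6 + 1 = 55.
  i=3: a_3=6, p_3 = 6*174 + 19 = 1063, q_3 = 6*55 + 6 = 336.
  i=4: a_4=5, p_4 = 5*1063 + 174 = 5489, q_4 = 5*336 + 55 = 1735.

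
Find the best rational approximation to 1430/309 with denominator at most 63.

Expand x = 1430/309 as a continued fraction with the Euclidean algorithm:
  1430 = 4*309 + 194, so a_0 = 4.
  309 = 1*194 + 115, so a_1 = 1.
  194 = 1*115 + 79, so a_2 = 1.
  115 = 1*79 + 36, so a_3 = 1.
  79 = 2*36 + 7, so a_4 = 2.
  36 = 5*7 + 1, so a_5 = 5.
  7 = 7*1 + 0, so a_6 = 7.
so x = [4; 1, 1, 1, 2, 5, 7].
Convergents (p_i = a_i*p_{i-1} + p_{i-2}, q_i = a_i*q_{i-1} + q_{i-2} with p_{-2}=0, p_{-1}=1, q_{-2}=1, q_{-1}=0), until the denominator exceeds 63:
  i=0: a_0=4, p_0 = 4*1 + 0 = 4, q_0 = 4*0 + 1 = 1.
  i=1: a_1=1, p_1 = 1*4 + 1 = 5, q_1 = 1*1 + 0 = 1.
  i=2: a_2=1, p_2 = 1*5 + 4 = 9, q_2 = 1*1 + 1 = 2.
  i=3: a_3=1, p_3 = 1*9 + 5 = 14, q_3 = 1*2 + 1 = 3.
  i=4: a_4=2, p_4 = 2*14 + 9 = 37, q_4 = 2*3 + 2 = 8.
  i=5: a_5=5, p_5 = 5*37 + 14 = 199, q_5 = 5*8 + 3 = 43.
  i=6: a_6=7, p_6 = 7*199 + 37 = 1430, q_6 = 7*43 + 8 = 309.
q_6 = 309 > 63, so the last convergent with denominator <= 63 is p_5/q_5 = 199/43.
The closest fraction with denominator <= 63 is either p_5/q_5 or the intermediate fraction (k*p_5 + p_4)/(k*q_5 + q_4) with the largest k >= 1 whose denominator stays <= 63; these approach x as k grows, and every other convergent or intermediate fraction in range is farther away.
Largest k: floor((63 - q_4)/q_5) = floor((63 - 8)/43) = 1.
That gives (1*199 + 37)/(1*43 + 8) = 236/51.
Compare the errors: |x - 199/43| = |1430*43 - 199*309|/(309*43) = 1/13287, and |x - 236/51| = |1430*51 - 236*309|/(309*51) = 6/15759.
Cross-multiplying, 1*15759 = 15759 < 79722 = 6*13287, so 1/13287 is smaller: the convergent 199/43 is closer to x than 236/51.

199/43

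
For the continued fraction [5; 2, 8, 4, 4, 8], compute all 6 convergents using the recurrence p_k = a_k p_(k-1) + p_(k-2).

Using the convergent recurrence p_i = a_i*p_{i-1} + p_{i-2}, q_i = a_i*q_{i-1} + q_{i-2} with p_{-2}=0, p_{-1}=1, q_{-2}=1, q_{-1}=0:
  i=0: a_0=5, p_0 = 5*1 + 0 = 5, q_0 = 5*0 + 1 = 1.
  i=1: a_1=2, p_1 = 2*5 + 1 = 11, q_1 = 2*1 + 0 = 2.
  i=2: a_2=8, p_2 = 8*11 + 5 = 93, q_2 = 8*2 + 1 = 17.
  i=3: a_3=4, p_3 = 4*93 + 11 = 383, q_3 = 4*17 + 2 = 70.
  i=4: a_4=4, p_4 = 4*383 + 93 = 1625, q_4 = 4*70 + 17 = 297.
  i=5: a_5=8, p_5 = 8*1625 + 383 = 13383, q_5 = 8*297 + 70 = 2446.

5/1, 11/2, 93/17, 383/70, 1625/297, 13383/2446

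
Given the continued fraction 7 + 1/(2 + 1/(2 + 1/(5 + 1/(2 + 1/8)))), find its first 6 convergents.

7/1, 15/2, 37/5, 200/27, 437/59, 3696/499

Using the convergent recurrence p_i = a_i*p_{i-1} + p_{i-2}, q_i = a_i*q_{i-1} + q_{i-2} with p_{-2}=0, p_{-1}=1, q_{-2}=1, q_{-1}=0:
  i=0: a_0=7, p_0 = 7*1 + 0 = 7, q_0 = 7*0 + 1 = 1.
  i=1: a_1=2, p_1 = 2*7 + 1 = 15, q_1 = 2*1 + 0 = 2.
  i=2: a_2=2, p_2 = 2*15 + 7 = 37, q_2 = 2*2 + 1 = 5.
  i=3: a_3=5, p_3 = 5*37 + 15 = 200, q_3 = 5*5 + 2 = 27.
  i=4: a_4=2, p_4 = 2*200 + 37 = 437, q_4 = 2*27 + 5 = 59.
  i=5: a_5=8, p_5 = 8*437 + 200 = 3696, q_5 = 8*59 + 27 = 499.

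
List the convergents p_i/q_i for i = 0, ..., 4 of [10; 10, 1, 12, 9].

Using the convergent recurrence p_i = a_i*p_{i-1} + p_{i-2}, q_i = a_i*q_{i-1} + q_{i-2} with p_{-2}=0, p_{-1}=1, q_{-2}=1, q_{-1}=0:
  i=0: a_0=10, p_0 = 10*1 + 0 = 10, q_0 = 10*0 + 1 = 1.
  i=1: a_1=10, p_1 = 10*10 + 1 = 101, q_1 = 10*1 + 0 = 10.
  i=2: a_2=1, p_2 = 1*101 + 10 = 111, q_2 = 1*10 + 1 = 11.
  i=3: a_3=12, p_3 = 12*111 + 101 = 1433, q_3 = 12*11 + 10 = 142.
  i=4: a_4=9, p_4 = 9*1433 + 111 = 13008, q_4 = 9*142 + 11 = 1289.

10/1, 101/10, 111/11, 1433/142, 13008/1289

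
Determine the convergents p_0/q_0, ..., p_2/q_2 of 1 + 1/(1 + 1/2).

1/1, 2/1, 5/3

Using the convergent recurrence p_i = a_i*p_{i-1} + p_{i-2}, q_i = a_i*q_{i-1} + q_{i-2} with p_{-2}=0, p_{-1}=1, q_{-2}=1, q_{-1}=0:
  i=0: a_0=1, p_0 = 1*1 + 0 = 1, q_0 = 1*0 + 1 = 1.
  i=1: a_1=1, p_1 = 1*1 + 1 = 2, q_1 = 1*1 + 0 = 1.
  i=2: a_2=2, p_2 = 2*2 + 1 = 5, q_2 = 2*1 + 1 = 3.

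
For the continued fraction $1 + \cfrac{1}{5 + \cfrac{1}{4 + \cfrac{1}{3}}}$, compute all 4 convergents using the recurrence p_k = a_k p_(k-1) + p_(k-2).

Using the convergent recurrence p_i = a_i*p_{i-1} + p_{i-2}, q_i = a_i*q_{i-1} + q_{i-2} with p_{-2}=0, p_{-1}=1, q_{-2}=1, q_{-1}=0:
  i=0: a_0=1, p_0 = 1*1 + 0 = 1, q_0 = 1*0 + 1 = 1.
  i=1: a_1=5, p_1 = 5*1 + 1 = 6, q_1 = 5*1 + 0 = 5.
  i=2: a_2=4, p_2 = 4*6 + 1 = 25, q_2 = 4*5 + 1 = 21.
  i=3: a_3=3, p_3 = 3*25 + 6 = 81, q_3 = 3*21 + 5 = 68.

1/1, 6/5, 25/21, 81/68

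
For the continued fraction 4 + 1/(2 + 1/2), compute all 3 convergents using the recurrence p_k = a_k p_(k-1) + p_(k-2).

4/1, 9/2, 22/5

Using the convergent recurrence p_i = a_i*p_{i-1} + p_{i-2}, q_i = a_i*q_{i-1} + q_{i-2} with p_{-2}=0, p_{-1}=1, q_{-2}=1, q_{-1}=0:
  i=0: a_0=4, p_0 = 4*1 + 0 = 4, q_0 = 4*0 + 1 = 1.
  i=1: a_1=2, p_1 = 2*4 + 1 = 9, q_1 = 2*1 + 0 = 2.
  i=2: a_2=2, p_2 = 2*9 + 4 = 22, q_2 = 2*2 + 1 = 5.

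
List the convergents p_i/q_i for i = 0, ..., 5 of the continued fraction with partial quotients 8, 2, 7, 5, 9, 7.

Using the convergent recurrence p_i = a_i*p_{i-1} + p_{i-2}, q_i = a_i*q_{i-1} + q_{i-2} with p_{-2}=0, p_{-1}=1, q_{-2}=1, q_{-1}=0:
  i=0: a_0=8, p_0 = 8*1 + 0 = 8, q_0 = 8*0 + 1 = 1.
  i=1: a_1=2, p_1 = 2*8 + 1 = 17, q_1 = 2*1 + 0 = 2.
  i=2: a_2=7, p_2 = 7*17 + 8 = 127, q_2 = 7*2 + 1 = 15.
  i=3: a_3=5, p_3 = 5*127 + 17 = 652, q_3 = 5*15 + 2 = 77.
  i=4: a_4=9, p_4 = 9*652 + 127 = 5995, q_4 = 9*77 + 15 = 708.
  i=5: a_5=7, p_5 = 7*5995 + 652 = 42617, q_5 = 7*708 + 77 = 5033.

8/1, 17/2, 127/15, 652/77, 5995/708, 42617/5033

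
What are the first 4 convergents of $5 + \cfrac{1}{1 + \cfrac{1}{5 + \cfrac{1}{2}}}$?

Using the convergent recurrence p_i = a_i*p_{i-1} + p_{i-2}, q_i = a_i*q_{i-1} + q_{i-2} with p_{-2}=0, p_{-1}=1, q_{-2}=1, q_{-1}=0:
  i=0: a_0=5, p_0 = 5*1 + 0 = 5, q_0 = 5*0 + 1 = 1.
  i=1: a_1=1, p_1 = 1*5 + 1 = 6, q_1 = 1*1 + 0 = 1.
  i=2: a_2=5, p_2 = 5*6 + 5 = 35, q_2 = 5*1 + 1 = 6.
  i=3: a_3=2, p_3 = 2*35 + 6 = 76, q_3 = 2*6 + 1 = 13.

5/1, 6/1, 35/6, 76/13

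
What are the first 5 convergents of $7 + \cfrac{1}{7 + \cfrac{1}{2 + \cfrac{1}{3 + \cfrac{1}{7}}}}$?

Using the convergent recurrence p_i = a_i*p_{i-1} + p_{i-2}, q_i = a_i*q_{i-1} + q_{i-2} with p_{-2}=0, p_{-1}=1, q_{-2}=1, q_{-1}=0:
  i=0: a_0=7, p_0 = 7*1 + 0 = 7, q_0 = 7*0 + 1 = 1.
  i=1: a_1=7, p_1 = 7*7 + 1 = 50, q_1 = 7*1 + 0 = 7.
  i=2: a_2=2, p_2 = 2*50 + 7 = 107, q_2 = 2*7 + 1 = 15.
  i=3: a_3=3, p_3 = 3*107 + 50 = 371, q_3 = 3*15 + 7 = 52.
  i=4: a_4=7, p_4 = 7*371 + 107 = 2704, q_4 = 7*52 + 15 = 379.

7/1, 50/7, 107/15, 371/52, 2704/379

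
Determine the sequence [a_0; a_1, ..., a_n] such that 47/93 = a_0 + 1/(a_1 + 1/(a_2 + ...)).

Run the Euclidean algorithm on 47 and 93; the successive quotients are the partial quotients a_0, a_1, ... (each step inverts the fractional part left over by the previous one):
  47 = 0*93 + 47, so a_0 = 0.
  93 = 1*47 + 46, so a_1 = 1.
  47 = 1*46 + 1, so a_2 = 1.
  46 = 46*1 + 0, so a_3 = 46.
The remainder reaches 0 after 4 divisions, so the expansion has 4 partial quotients, read off in order.

[0; 1, 1, 46]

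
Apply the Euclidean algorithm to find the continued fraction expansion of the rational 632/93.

[6; 1, 3, 1, 8, 2]

Run the Euclidean algorithm on 632 and 93; the successive quotients are the partial quotients a_0, a_1, ... (each step inverts the fractional part left over by the previous one):
  632 = 6*93 + 74, so a_0 = 6.
  93 = 1*74 + 19, so a_1 = 1.
  74 = 3*19 + 17, so a_2 = 3.
  19 = 1*17 + 2, so a_3 = 1.
  17 = 8*2 + 1, so a_4 = 8.
  2 = 2*1 + 0, so a_5 = 2.
The remainder reaches 0 after 6 divisions, so the expansion has 6 partial quotients, read off in order.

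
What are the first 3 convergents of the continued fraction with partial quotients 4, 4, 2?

Using the convergent recurrence p_i = a_i*p_{i-1} + p_{i-2}, q_i = a_i*q_{i-1} + q_{i-2} with p_{-2}=0, p_{-1}=1, q_{-2}=1, q_{-1}=0:
  i=0: a_0=4, p_0 = 4*1 + 0 = 4, q_0 = 4*0 + 1 = 1.
  i=1: a_1=4, p_1 = 4*4 + 1 = 17, q_1 = 4*1 + 0 = 4.
  i=2: a_2=2, p_2 = 2*17 + 4 = 38, q_2 = 2*4 + 1 = 9.

4/1, 17/4, 38/9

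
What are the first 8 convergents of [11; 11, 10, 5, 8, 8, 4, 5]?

11/1, 122/11, 1231/111, 6277/566, 51447/4639, 417853/37678, 1722859/155351, 9032148/814433

Using the convergent recurrence p_i = a_i*p_{i-1} + p_{i-2}, q_i = a_i*q_{i-1} + q_{i-2} with p_{-2}=0, p_{-1}=1, q_{-2}=1, q_{-1}=0:
  i=0: a_0=11, p_0 = 11*1 + 0 = 11, q_0 = 11*0 + 1 = 1.
  i=1: a_1=11, p_1 = 11*11 + 1 = 122, q_1 = 11*1 + 0 = 11.
  i=2: a_2=10, p_2 = 10*122 + 11 = 1231, q_2 = 10*11 + 1 = 111.
  i=3: a_3=5, p_3 = 5*1231 + 122 = 6277, q_3 = 5*111 + 11 = 566.
  i=4: a_4=8, p_4 = 8*6277 + 1231 = 51447, q_4 = 8*566 + 111 = 4639.
  i=5: a_5=8, p_5 = 8*51447 + 6277 = 417853, q_5 = 8*4639 + 566 = 37678.
  i=6: a_6=4, p_6 = 4*417853 + 51447 = 1722859, q_6 = 4*37678 + 4639 = 155351.
  i=7: a_7=5, p_7 = 5*1722859 + 417853 = 9032148, q_7 = 5*155351 + 37678 = 814433.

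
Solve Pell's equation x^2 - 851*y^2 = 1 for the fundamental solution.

First expand sqrt(851) as a continued fraction. With x_i = (sqrt(851) + m_i)/d_i and (m_0, d_0) = (0, 1): a_0 = floor(sqrt(851)) = 29, since 29^2 = 841 <= 851 < 900 = 30^2.
Iterate m_{i+1} = d_i*a_i - m_i, d_{i+1} = (851 - m_{i+1}^2)/d_i, a_{i+1} = floor((a_0 + m_{i+1})/d_{i+1}):
  m_1 = 1*29 - 0 = 29, d_1 = (851 - 29^2)/1 = 10/1 = 10, a_1 = floor((29 + 29)/10) = 5.
  m_2 = 10*5 - 29 = 21, d_2 = (851 - 21^2)/10 = 410/10 = 41, a_2 = floor((29 + 21)/41) = 1.
  m_3 = 41*1 - 21 = 20, d_3 = (851 - 20^2)/41 = 451/41 = 11, a_3 = floor((29 + 20)/11) = 4.
  m_4 = 11*4 - 20 = 24, d_4 = (851 - 24^2)/11 = 275/11 = 25, a_4 = floor((29 + 24)/25) = 2.
  m_5 = 25*2 - 24 = 26, d_5 = (851 - 26^2)/25 = 175/25 = 7, a_5 = floor((29 + 26)/7) = 7.
  m_6 = 7*7 - 26 = 23, d_6 = (851 - 23^2)/7 = 322/7 = 46, a_6 = floor((29 + 23)/46) = 1.
  m_7 = 46*1 - 23 = 23, d_7 = (851 - 23^2)/46 = 322/46 = 7, a_7 = floor((29 + 23)/7) = 7.
  m_8 = 7*7 - 23 = 26, d_8 = (851 - 26^2)/7 = 175/7 = 25, a_8 = floor((29 + 26)/25) = 2.
  m_9 = 25*2 - 26 = 24, d_9 = (851 - 24^2)/25 = 275/25 = 11, a_9 = floor((29 + 24)/11) = 4.
  m_10 = 11*4 - 24 = 20, d_10 = (851 - 20^2)/11 = 451/11 = 41, a_10 = floor((29 + 20)/41) = 1.
  m_11 = 41*1 - 20 = 21, d_11 = (851 - 21^2)/41 = 410/41 = 10, a_11 = floor((29 + 21)/10) = 5.
  m_12 = 10*5 - 21 = 29, d_12 = (851 - 29^2)/10 = 10/10 = 1, a_12 = floor((29 + 29)/1) = 58.
  m_13 = 1*58 - 29 = 29, d_13 = (851 - 29^2)/1 = 10/1 = 10: (m_13, d_13) = (m_1, d_1) = (29, 10), so from here the quotients repeat a_1, ..., a_12; the period length is 12.
So sqrt(851) = [29; (5, 1, 4, 2, 7, 1, 7, 2, 4, 1, 5, 58)] with period length k = 12.
k is even, so the fundamental solution of x^2 - 851y^2 = 1 is (p_{k-1}, q_{k-1}) = (p_11, q_11); compute convergents through index 11.
Convergents (p_i = a_i*p_{i-1} + p_{i-2}, q_i = a_i*q_{i-1} + q_{i-2} with p_{-2}=0, p_{-1}=1, q_{-2}=1, q_{-1}=0):
  i=0: a_0=29, p_0 = 29*1 + 0 = 29, q_0 = 29*0 + 1 = 1.
  i=1: a_1=5, p_1 = 5*29 + 1 = 146, q_1 = 5*1 + 0 = 5.
  i=2: a_2=1, p_2 = 1*146 + 29 = 175, q_2 = 1*5 + 1 = 6.
  i=3: a_3=4, p_3 = 4*175 + 146 = 846, q_3 = 4*6 + 5 = 29.
  i=4: a_4=2, p_4 = 2*846 + 175 = 1867, q_4 = 2*29 + 6 = 64.
  i=5: a_5=7, p_5 = 7*1867 + 846 = 13915, q_5 = 7*64 + 29 = 477.
  i=6: a_6=1, p_6 = 1*13915 + 1867 = 15782, q_6 = 1*477 + 64 = 541.
  i=7: a_7=7, p_7 = 7*15782 + 13915 = 124389, q_7 = 7*541 + 477 = 4264.
  i=8: a_8=2, p_8 = 2*124389 + 15782 = 264560, q_8 = 2*4264 + 541 = 9069.
  i=9: a_9=4, p_9 = 4*264560 + 124389 = 1182629, q_9 = 4*9069 + 4264 = 40540.
  i=10: a_10=1, p_10 = 1*1182629 + 264560 = 1447189, q_10 = 1*40540 + 9069 = 49609.
  i=11: a_11=5, p_11 = 5*1447189 + 1182629 = 8418574, q_11 = 5*49609 + 40540 = 288585.
Check: 8418574^2 - 851*288585^2 = 70872388193476 - 70872388193475 = 1, so (x, y) = (8418574, 288585) solves the equation, and by the theorem it is the least positive solution.

(x, y) = (8418574, 288585)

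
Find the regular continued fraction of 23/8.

[2; 1, 7]

Run the Euclidean algorithm on 23 and 8; the successive quotients are the partial quotients a_0, a_1, ... (each step inverts the fractional part left over by the previous one):
  23 = 2*8 + 7, so a_0 = 2.
  8 = 1*7 + 1, so a_1 = 1.
  7 = 7*1 + 0, so a_2 = 7.
The remainder reaches 0 after 3 divisions, so the expansion has 3 partial quotients, read off in order.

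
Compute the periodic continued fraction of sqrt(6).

Write x_i = (sqrt(6) + m_i)/d_i with (m_0, d_0) = (0, 1). a_0 = floor(sqrt(6)) = 2, since 2^2 = 4 <= 6 < 9 = 3^2.
Iterate m_{i+1} = d_i*a_i - m_i, d_{i+1} = (6 - m_{i+1}^2)/d_i, a_{i+1} = floor((a_0 + m_{i+1})/d_{i+1}):
  m_1 = 1*2 - 0 = 2, d_1 = (6 - 2^2)/1 = 2/1 = 2, a_1 = floor((2 + 2)/2) = 2.
  m_2 = 2*2 - 2 = 2, d_2 = (6 - 2^2)/2 = 2/2 = 1, a_2 = floor((2 + 2)/1) = 4.
  m_3 = 1*4 - 2 = 2, d_3 = (6 - 2^2)/1 = 2/1 = 2: (m_3, d_3) = (m_1, d_1) = (2, 2), so from here the quotients repeat a_1, a_2; the period length is 2.
Hence the expansion of sqrt(6) is a_0 = 2 followed by the repeating block 2, 4 (period 2).

[2; (2, 4)]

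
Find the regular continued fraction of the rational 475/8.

Run the Euclidean algorithm on 475 and 8; the successive quotients are the partial quotients a_0, a_1, ... (each step inverts the fractional part left over by the previous one):
  475 = 59*8 + 3, so a_0 = 59.
  8 = 2*3 + 2, so a_1 = 2.
  3 = 1*2 + 1, so a_2 = 1.
  2 = 2*1 + 0, so a_3 = 2.
The remainder reaches 0 after 4 divisions, so the expansion has 4 partial quotients, read off in order.

[59; 2, 1, 2]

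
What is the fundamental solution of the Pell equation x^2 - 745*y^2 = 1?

(x, y) = (12769001, 467820)

First expand sqrt(745) as a continued fraction. With x_i = (sqrt(745) + m_i)/d_i and (m_0, d_0) = (0, 1): a_0 = floor(sqrt(745)) = 27, since 27^2 = 729 <= 745 < 784 = 28^2.
Iterate m_{i+1} = d_i*a_i - m_i, d_{i+1} = (745 - m_{i+1}^2)/d_i, a_{i+1} = floor((a_0 + m_{i+1})/d_{i+1}):
  m_1 = 1*27 - 0 = 27, d_1 = (745 - 27^2)/1 = 16/1 = 16, a_1 = floor((27 + 27)/16) = 3.
  m_2 = 16*3 - 27 = 21, d_2 = (745 - 21^2)/16 = 304/16 = 19, a_2 = floor((27 + 21)/19) = 2.
  m_3 = 19*2 - 21 = 17, d_3 = (745 - 17^2)/19 = 456/19 = 24, a_3 = floor((27 + 17)/24) = 1.
  m_4 = 24*1 - 17 = 7, d_4 = (745 - 7^2)/24 = 696/24 = 29, a_4 = floor((27 + 7)/29) = 1.
  m_5 = 29*1 - 7 = 22, d_5 = (745 - 22^2)/29 = 261/29 = 9, a_5 = floor((27 + 22)/9) = 5.
  m_6 = 9*5 - 22 = 23, d_6 = (745 - 23^2)/9 = 216/9 = 24, a_6 = floor((27 + 23)/24) = 2.
  m_7 = 24*2 - 23 = 25, d_7 = (745 - 25^2)/24 = 120/24 = 5, a_7 = floor((27 + 25)/5) = 10.
  m_8 = 5*10 - 25 = 25, d_8 = (745 - 25^2)/5 = 120/5 = 24, a_8 = floor((27 + 25)/24) = 2.
  m_9 = 24*2 - 25 = 23, d_9 = (745 - 23^2)/24 = 216/24 = 9, a_9 = floor((27 + 23)/9) = 5.
  m_10 = 9*5 - 23 = 22, d_10 = (745 - 22^2)/9 = 261/9 = 29, a_10 = floor((27 + 22)/29) = 1.
  m_11 = 29*1 - 22 = 7, d_11 = (745 - 7^2)/29 = 696/29 = 24, a_11 = floor((27 + 7)/24) = 1.
  m_12 = 24*1 - 7 = 17, d_12 = (745 - 17^2)/24 = 456/24 = 19, a_12 = floor((27 + 17)/19) = 2.
  m_13 = 19*2 - 17 = 21, d_13 = (745 - 21^2)/19 = 304/19 = 16, a_13 = floor((27 + 21)/16) = 3.
  m_14 = 16*3 - 21 = 27, d_14 = (745 - 27^2)/16 = 16/16 = 1, a_14 = floor((27 + 27)/1) = 54.
  m_15 = 1*54 - 27 = 27, d_15 = (745 - 27^2)/1 = 16/1 = 16: (m_15, d_15) = (m_1, d_1) = (27, 16), so from here the quotients repeat a_1, ..., a_14; the period length is 14.
So sqrt(745) = [27; (3, 2, 1, 1, 5, 2, 10, 2, 5, 1, 1, 2, 3, 54)] with period length k = 14.
k is even, so the fundamental solution of x^2 - 745y^2 = 1 is (p_{k-1}, q_{k-1}) = (p_13, q_13); compute convergents through index 13.
Convergents (p_i = a_i*p_{i-1} + p_{i-2}, q_i = a_i*q_{i-1} + q_{i-2} with p_{-2}=0, p_{-1}=1, q_{-2}=1, q_{-1}=0):
  i=0: a_0=27, p_0 = 27*1 + 0 = 27, q_0 = 27*0 + 1 = 1.
  i=1: a_1=3, p_1 = 3*27 + 1 = 82, q_1 = 3*1 + 0 = 3.
  i=2: a_2=2, p_2 = 2*82 + 27 = 191, q_2 = 2*3 + 1 = 7.
  i=3: a_3=1, p_3 = 1*191 + 82 = 273, q_3 = 1*7 + 3 = 10.
  i=4: a_4=1, p_4 = 1*273 + 191 = 464, q_4 = 1*10 + 7 = 17.
  i=5: a_5=5, p_5 = 5*464 + 273 = 2593, q_5 = 5*17 + 10 = 95.
  i=6: a_6=2, p_6 = 2*2593 + 464 = 5650, q_6 = 2*95 + 17 = 207.
  i=7: a_7=10, p_7 = 10*5650 + 2593 = 59093, q_7 = 10*207 + 95 = 2165.
  i=8: a_8=2, p_8 = 2*59093 + 5650 = 123836, q_8 = 2*2165 + 207 = 4537.
  i=9: a_9=5, p_9 = 5*123836 + 59093 = 678273, q_9 = 5*4537 + 2165 = 24850.
  i=10: a_10=1, p_10 = 1*678273 + 123836 = 802109, q_10 = 1*24850 + 4537 = 29387.
  i=11: a_11=1, p_11 = 1*802109 + 678273 = 1480382, q_11 = 1*29387 + 24850 = 54237.
  i=12: a_12=2, p_12 = 2*1480382 + 802109 = 3762873, q_12 = 2*54237 + 29387 = 137861.
  i=13: a_13=3, p_13 = 3*3762873 + 1480382 = 12769001, q_13 = 3*137861 + 54237 = 467820.
Check: 12769001^2 - 745*467820^2 = 163047386538001 - 163047386538000 = 1, so (x, y) = (12769001, 467820) solves the equation, and by the theorem it is the least positive solution.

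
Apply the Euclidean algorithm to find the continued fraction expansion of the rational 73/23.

[3; 5, 1, 3]

Run the Euclidean algorithm on 73 and 23; the successive quotients are the partial quotients a_0, a_1, ... (each step inverts the fractional part left over by the previous one):
  73 = 3*23 + 4, so a_0 = 3.
  23 = 5*4 + 3, so a_1 = 5.
  4 = 1*3 + 1, so a_2 = 1.
  3 = 3*1 + 0, so a_3 = 3.
The remainder reaches 0 after 4 divisions, so the expansion has 4 partial quotients, read off in order.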